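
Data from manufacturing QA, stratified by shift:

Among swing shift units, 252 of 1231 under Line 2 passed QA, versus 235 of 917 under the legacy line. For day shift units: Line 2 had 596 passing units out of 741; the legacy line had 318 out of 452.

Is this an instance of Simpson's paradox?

No

Swing shift: Line 2 252/1231 = 20.5%, the legacy line 235/917 = 25.6% → the legacy line
Day shift: Line 2 596/741 = 80.4%, the legacy line 318/452 = 70.4% → Line 2
Overall: Line 2 848/1972 = 43.0%, the legacy line 553/1369 = 40.4% → Line 2
Neither sweeps: Line 2 wins 1 of 2 groups, the legacy line wins 1. Line 2 wins overall but not every group — no Simpson reversal.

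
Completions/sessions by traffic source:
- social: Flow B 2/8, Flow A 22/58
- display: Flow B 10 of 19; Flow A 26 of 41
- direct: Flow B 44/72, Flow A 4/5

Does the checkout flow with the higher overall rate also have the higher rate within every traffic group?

No

Social: Flow B 2/8 = 25.0%, Flow A 22/58 = 37.9% → Flow A
Display: Flow B 10/19 = 52.6%, Flow A 26/41 = 63.4% → Flow A
Direct: Flow B 44/72 = 61.1%, Flow A 4/5 = 80.0% → Flow A
Overall: Flow B 56/99 = 56.6%, Flow A 52/104 = 50.0% → Flow B
Flow A wins each traffic group but Flow B wins overall — the comparison reverses. Flow A's sessions skew toward social, which has a lower base rate.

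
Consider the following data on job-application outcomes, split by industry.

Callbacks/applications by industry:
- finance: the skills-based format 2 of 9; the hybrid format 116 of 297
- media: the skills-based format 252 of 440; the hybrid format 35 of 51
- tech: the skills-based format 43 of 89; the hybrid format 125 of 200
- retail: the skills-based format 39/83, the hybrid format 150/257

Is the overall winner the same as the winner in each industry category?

No

Finance: the skills-based format 2/9 = 22.2%, the hybrid format 116/297 = 39.1% → the hybrid format
Media: the skills-based format 252/440 = 57.3%, the hybrid format 35/51 = 68.6% → the hybrid format
Tech: the skills-based format 43/89 = 48.3%, the hybrid format 125/200 = 62.5% → the hybrid format
Retail: the skills-based format 39/83 = 47.0%, the hybrid format 150/257 = 58.4% → the hybrid format
Overall: the skills-based format 336/621 = 54.1%, the hybrid format 426/805 = 52.9% → the skills-based format
The hybrid format wins each industry group but the skills-based format wins overall — the comparison reverses. The hybrid format's applications skew toward finance, which has a lower base rate.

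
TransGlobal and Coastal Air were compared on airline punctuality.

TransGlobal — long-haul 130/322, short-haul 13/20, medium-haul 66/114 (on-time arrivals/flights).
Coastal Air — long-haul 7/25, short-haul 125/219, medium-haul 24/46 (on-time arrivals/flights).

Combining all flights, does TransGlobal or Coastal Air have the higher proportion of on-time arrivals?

Long-haul: TransGlobal 130/322 = 40.4%, Coastal Air 7/25 = 28.0% → TransGlobal
Short-haul: TransGlobal 13/20 = 65.0%, Coastal Air 125/219 = 57.1% → TransGlobal
Medium-haul: TransGlobal 66/114 = 57.9%, Coastal Air 24/46 = 52.2% → TransGlobal
Overall: TransGlobal 209/456 = 45.8%, Coastal Air 156/290 = 53.8% → Coastal Air
(TransGlobal wins every route group but Coastal Air wins overall — TransGlobal's flights skew toward the low-rate long-haul group.)

Coastal Air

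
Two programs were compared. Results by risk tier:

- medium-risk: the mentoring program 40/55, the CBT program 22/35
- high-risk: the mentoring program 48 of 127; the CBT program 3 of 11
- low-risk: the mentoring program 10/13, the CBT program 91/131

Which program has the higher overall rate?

the CBT program

Medium-risk: the mentoring program 40/55 = 72.7%, the CBT program 22/35 = 62.9% → the mentoring program
High-risk: the mentoring program 48/127 = 37.8%, the CBT program 3/11 = 27.3% → the mentoring program
Low-risk: the mentoring program 10/13 = 76.9%, the CBT program 91/131 = 69.5% → the mentoring program
Overall: the mentoring program 98/195 = 50.3%, the CBT program 116/177 = 65.5% → the CBT program
(The mentoring program wins every risk group but the CBT program wins overall — the mentoring program's participants skew toward the low-rate high-risk group.)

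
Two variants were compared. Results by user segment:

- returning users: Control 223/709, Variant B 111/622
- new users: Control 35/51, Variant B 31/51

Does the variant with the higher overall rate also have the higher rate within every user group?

Returning users: Control 223/709 = 31.5%, Variant B 111/622 = 17.8% → Control
New users: Control 35/51 = 68.6%, Variant B 31/51 = 60.8% → Control
Overall: Control 258/760 = 33.9%, Variant B 142/673 = 21.1% → Control
Control wins overall and in every user group — no reversal.

Yes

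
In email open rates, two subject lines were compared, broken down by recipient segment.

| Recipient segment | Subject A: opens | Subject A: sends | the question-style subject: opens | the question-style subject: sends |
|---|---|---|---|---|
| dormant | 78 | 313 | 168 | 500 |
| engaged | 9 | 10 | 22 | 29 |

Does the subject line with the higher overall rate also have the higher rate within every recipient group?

No

Dormant: Subject A 78/313 = 24.9%, the question-style subject 168/500 = 33.6% → the question-style subject
Engaged: Subject A 9/10 = 90.0%, the question-style subject 22/29 = 75.9% → Subject A
Overall: Subject A 87/323 = 26.9%, the question-style subject 190/529 = 35.9% → the question-style subject
Neither sweeps: Subject A wins 1 of 2 groups, the question-style subject wins 1. The question-style subject wins overall but not every group — no Simpson reversal.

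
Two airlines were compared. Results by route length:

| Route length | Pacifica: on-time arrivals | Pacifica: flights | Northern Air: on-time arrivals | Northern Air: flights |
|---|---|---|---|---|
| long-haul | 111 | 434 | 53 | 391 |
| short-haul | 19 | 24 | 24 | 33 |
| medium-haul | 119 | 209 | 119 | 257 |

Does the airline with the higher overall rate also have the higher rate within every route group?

Long-haul: Pacifica 111/434 = 25.6%, Northern Air 53/391 = 13.6% → Pacifica
Short-haul: Pacifica 19/24 = 79.2%, Northern Air 24/33 = 72.7% → Pacifica
Medium-haul: Pacifica 119/209 = 56.9%, Northern Air 119/257 = 46.3% → Pacifica
Overall: Pacifica 249/667 = 37.3%, Northern Air 196/681 = 28.8% → Pacifica
Pacifica wins overall and in every route group — no reversal.

Yes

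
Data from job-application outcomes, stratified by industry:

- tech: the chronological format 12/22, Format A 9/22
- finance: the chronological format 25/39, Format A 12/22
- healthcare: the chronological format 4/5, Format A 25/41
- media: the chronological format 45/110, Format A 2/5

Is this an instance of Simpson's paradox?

Tech: the chronological format 12/22 = 54.5%, Format A 9/22 = 40.9% → the chronological format
Finance: the chronological format 25/39 = 64.1%, Format A 12/22 = 54.5% → the chronological format
Healthcare: the chronological format 4/5 = 80.0%, Format A 25/41 = 61.0% → the chronological format
Media: the chronological format 45/110 = 40.9%, Format A 2/5 = 40.0% → the chronological format
Overall: the chronological format 86/176 = 48.9%, Format A 48/90 = 53.3% → Format A
The chronological format wins each industry group but Format A wins overall — the comparison reverses. The chronological format's applications skew toward media, which has a lower base rate.

Yes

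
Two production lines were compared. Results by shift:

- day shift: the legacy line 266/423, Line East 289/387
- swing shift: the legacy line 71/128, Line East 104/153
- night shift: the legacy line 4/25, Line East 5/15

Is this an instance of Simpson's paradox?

No

Day shift: the legacy line 266/423 = 62.9%, Line East 289/387 = 74.7% → Line East
Swing shift: the legacy line 71/128 = 55.5%, Line East 104/153 = 68.0% → Line East
Night shift: the legacy line 4/25 = 16.0%, Line East 5/15 = 33.3% → Line East
Overall: the legacy line 341/576 = 59.2%, Line East 398/555 = 71.7% → Line East
Line East wins overall and in every shift group — no reversal.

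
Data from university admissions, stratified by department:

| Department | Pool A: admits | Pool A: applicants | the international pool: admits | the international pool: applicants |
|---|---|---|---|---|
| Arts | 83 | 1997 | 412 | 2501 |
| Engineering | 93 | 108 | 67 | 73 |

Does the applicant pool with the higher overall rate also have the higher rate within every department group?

Arts: Pool A 83/1997 = 4.2%, the international pool 412/2501 = 16.5% → the international pool
Engineering: Pool A 93/108 = 86.1%, the international pool 67/73 = 91.8% → the international pool
Overall: Pool A 176/2105 = 8.4%, the international pool 479/2574 = 18.6% → the international pool
The international pool wins overall and in every department group — no reversal.

Yes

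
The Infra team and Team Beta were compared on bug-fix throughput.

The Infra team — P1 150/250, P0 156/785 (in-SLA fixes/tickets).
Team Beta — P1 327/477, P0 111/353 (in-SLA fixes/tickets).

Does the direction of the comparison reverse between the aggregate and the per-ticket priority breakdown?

No

P1: the Infra team 150/250 = 60.0%, Team Beta 327/477 = 68.6% → Team Beta
P0: the Infra team 156/785 = 19.9%, Team Beta 111/353 = 31.4% → Team Beta
Overall: the Infra team 306/1035 = 29.6%, Team Beta 438/830 = 52.8% → Team Beta
Team Beta wins overall and in every ticket group — no reversal.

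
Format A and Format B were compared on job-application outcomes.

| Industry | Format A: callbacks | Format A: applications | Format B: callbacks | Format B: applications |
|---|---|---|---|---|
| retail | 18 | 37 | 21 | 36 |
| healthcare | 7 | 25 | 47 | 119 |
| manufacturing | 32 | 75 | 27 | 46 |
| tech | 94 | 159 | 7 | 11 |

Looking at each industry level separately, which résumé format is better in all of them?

Format B

Retail: Format A 18/37 = 48.6%, Format B 21/36 = 58.3% → Format B
Healthcare: Format A 7/25 = 28.0%, Format B 47/119 = 39.5% → Format B
Manufacturing: Format A 32/75 = 42.7%, Format B 27/46 = 58.7% → Format B
Tech: Format A 94/159 = 59.1%, Format B 7/11 = 63.6% → Format B
Format B has the higher rate in all 4 groups.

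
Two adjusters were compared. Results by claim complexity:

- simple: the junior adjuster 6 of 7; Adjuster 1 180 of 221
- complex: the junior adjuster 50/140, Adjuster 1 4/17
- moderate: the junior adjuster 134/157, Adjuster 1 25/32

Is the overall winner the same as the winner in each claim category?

Simple: the junior adjuster 6/7 = 85.7%, Adjuster 1 180/221 = 81.4% → the junior adjuster
Complex: the junior adjuster 50/140 = 35.7%, Adjuster 1 4/17 = 23.5% → the junior adjuster
Moderate: the junior adjuster 134/157 = 85.4%, Adjuster 1 25/32 = 78.1% → the junior adjuster
Overall: the junior adjuster 190/304 = 62.5%, Adjuster 1 209/270 = 77.4% → Adjuster 1
The junior adjuster wins each claim group but Adjuster 1 wins overall — the comparison reverses. The junior adjuster's claims skew toward complex, which has a lower base rate.

No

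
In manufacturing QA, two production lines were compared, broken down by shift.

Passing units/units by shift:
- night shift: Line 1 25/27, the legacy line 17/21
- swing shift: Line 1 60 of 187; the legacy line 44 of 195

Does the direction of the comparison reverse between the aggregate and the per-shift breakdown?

No

Night shift: Line 1 25/27 = 92.6%, the legacy line 17/21 = 81.0% → Line 1
Swing shift: Line 1 60/187 = 32.1%, the legacy line 44/195 = 22.6% → Line 1
Overall: Line 1 85/214 = 39.7%, the legacy line 61/216 = 28.2% → Line 1
Line 1 wins overall and in every shift group — no reversal.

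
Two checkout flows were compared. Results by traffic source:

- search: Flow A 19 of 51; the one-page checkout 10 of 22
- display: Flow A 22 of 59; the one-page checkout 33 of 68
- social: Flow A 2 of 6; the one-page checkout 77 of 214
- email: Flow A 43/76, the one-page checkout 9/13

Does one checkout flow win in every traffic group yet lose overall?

Search: Flow A 19/51 = 37.3%, the one-page checkout 10/22 = 45.5% → the one-page checkout
Display: Flow A 22/59 = 37.3%, the one-page checkout 33/68 = 48.5% → the one-page checkout
Social: Flow A 2/6 = 33.3%, the one-page checkout 77/214 = 36.0% → the one-page checkout
Email: Flow A 43/76 = 56.6%, the one-page checkout 9/13 = 69.2% → the one-page checkout
Overall: Flow A 86/192 = 44.8%, the one-page checkout 129/317 = 40.7% → Flow A
The one-page checkout wins each traffic group but Flow A wins overall — the comparison reverses. The one-page checkout's sessions skew toward social, which has a lower base rate.

Yes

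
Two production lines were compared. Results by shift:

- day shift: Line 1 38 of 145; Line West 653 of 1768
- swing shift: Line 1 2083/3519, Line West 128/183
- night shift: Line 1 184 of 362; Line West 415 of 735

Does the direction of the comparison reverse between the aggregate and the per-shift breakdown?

Day shift: Line 1 38/145 = 26.2%, Line West 653/1768 = 36.9% → Line West
Swing shift: Line 1 2083/3519 = 59.2%, Line West 128/183 = 69.9% → Line West
Night shift: Line 1 184/362 = 50.8%, Line West 415/735 = 56.5% → Line West
Overall: Line 1 2305/4026 = 57.3%, Line West 1196/2686 = 44.5% → Line 1
Line West wins each shift group but Line 1 wins overall — the comparison reverses. Line West's units skew toward day shift, which has a lower base rate.

Yes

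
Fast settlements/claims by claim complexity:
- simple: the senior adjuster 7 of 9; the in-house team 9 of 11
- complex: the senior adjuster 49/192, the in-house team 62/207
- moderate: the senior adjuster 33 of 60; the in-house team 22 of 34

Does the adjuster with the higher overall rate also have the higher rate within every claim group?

Simple: the senior adjuster 7/9 = 77.8%, the in-house team 9/11 = 81.8% → the in-house team
Complex: the senior adjuster 49/192 = 25.5%, the in-house team 62/207 = 30.0% → the in-house team
Moderate: the senior adjuster 33/60 = 55.0%, the in-house team 22/34 = 64.7% → the in-house team
Overall: the senior adjuster 89/261 = 34.1%, the in-house team 93/252 = 36.9% → the in-house team
The in-house team wins overall and in every claim group — no reversal.

Yes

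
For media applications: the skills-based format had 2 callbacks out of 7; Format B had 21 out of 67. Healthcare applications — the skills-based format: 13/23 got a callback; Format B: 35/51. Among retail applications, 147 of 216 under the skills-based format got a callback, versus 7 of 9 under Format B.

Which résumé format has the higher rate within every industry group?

Media: the skills-based format 2/7 = 28.6%, Format B 21/67 = 31.3% → Format B
Healthcare: the skills-based format 13/23 = 56.5%, Format B 35/51 = 68.6% → Format B
Retail: the skills-based format 147/216 = 68.1%, Format B 7/9 = 77.8% → Format B
Format B has the higher rate in all 3 groups.

Format B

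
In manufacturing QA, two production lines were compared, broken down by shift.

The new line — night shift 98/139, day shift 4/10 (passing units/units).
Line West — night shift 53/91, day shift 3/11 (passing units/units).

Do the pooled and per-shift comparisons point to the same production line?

Night shift: the new line 98/139 = 70.5%, Line West 53/91 = 58.2% → the new line
Day shift: the new line 4/10 = 40.0%, Line West 3/11 = 27.3% → the new line
Overall: the new line 102/149 = 68.5%, Line West 56/102 = 54.9% → the new line
The new line wins overall and in every shift group — no reversal.

Yes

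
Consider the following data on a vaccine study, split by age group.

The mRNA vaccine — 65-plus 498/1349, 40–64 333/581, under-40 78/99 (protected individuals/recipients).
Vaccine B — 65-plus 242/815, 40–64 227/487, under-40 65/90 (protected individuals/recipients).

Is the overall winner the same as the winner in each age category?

Yes

65-plus: the mRNA vaccine 498/1349 = 36.9%, Vaccine B 242/815 = 29.7% → the mRNA vaccine
40–64: the mRNA vaccine 333/581 = 57.3%, Vaccine B 227/487 = 46.6% → the mRNA vaccine
Under-40: the mRNA vaccine 78/99 = 78.8%, Vaccine B 65/90 = 72.2% → the mRNA vaccine
Overall: the mRNA vaccine 909/2029 = 44.8%, Vaccine B 534/1392 = 38.4% → the mRNA vaccine
The mRNA vaccine wins overall and in every age group — no reversal.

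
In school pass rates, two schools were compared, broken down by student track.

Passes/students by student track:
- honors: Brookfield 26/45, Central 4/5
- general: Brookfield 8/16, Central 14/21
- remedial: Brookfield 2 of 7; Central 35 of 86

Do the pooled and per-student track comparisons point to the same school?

No

Honors: Brookfield 26/45 = 57.8%, Central 4/5 = 80.0% → Central
General: Brookfield 8/16 = 50.0%, Central 14/21 = 66.7% → Central
Remedial: Brookfield 2/7 = 28.6%, Central 35/86 = 40.7% → Central
Overall: Brookfield 36/68 = 52.9%, Central 53/112 = 47.3% → Brookfield
Central wins each student group but Brookfield wins overall — the comparison reverses. Central's students skew toward remedial, which has a lower base rate.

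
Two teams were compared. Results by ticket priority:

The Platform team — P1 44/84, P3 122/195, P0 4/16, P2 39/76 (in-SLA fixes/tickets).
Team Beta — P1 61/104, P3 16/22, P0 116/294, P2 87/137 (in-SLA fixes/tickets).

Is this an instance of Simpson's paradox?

P1: the Platform team 44/84 = 52.4%, Team Beta 61/104 = 58.7% → Team Beta
P3: the Platform team 122/195 = 62.6%, Team Beta 16/22 = 72.7% → Team Beta
P0: the Platform team 4/16 = 25.0%, Team Beta 116/294 = 39.5% → Team Beta
P2: the Platform team 39/76 = 51.3%, Team Beta 87/137 = 63.5% → Team Beta
Overall: the Platform team 209/371 = 56.3%, Team Beta 280/557 = 50.3% → the Platform team
Team Beta wins each ticket group but the Platform team wins overall — the comparison reverses. Team Beta's tickets skew toward P0, which has a lower base rate.

Yes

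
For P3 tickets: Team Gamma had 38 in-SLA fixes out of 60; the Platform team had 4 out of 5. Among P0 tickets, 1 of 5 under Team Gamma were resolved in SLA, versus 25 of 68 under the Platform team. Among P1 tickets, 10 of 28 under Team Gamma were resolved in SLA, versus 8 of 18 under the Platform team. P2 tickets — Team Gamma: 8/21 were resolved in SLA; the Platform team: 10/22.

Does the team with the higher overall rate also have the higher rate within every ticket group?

P3: Team Gamma 38/60 = 63.3%, the Platform team 4/5 = 80.0% → the Platform team
P0: Team Gamma 1/5 = 20.0%, the Platform team 25/68 = 36.8% → the Platform team
P1: Team Gamma 10/28 = 35.7%, the Platform team 8/18 = 44.4% → the Platform team
P2: Team Gamma 8/21 = 38.1%, the Platform team 10/22 = 45.5% → the Platform team
Overall: Team Gamma 57/114 = 50.0%, the Platform team 47/113 = 41.6% → Team Gamma
The Platform team wins each ticket group but Team Gamma wins overall — the comparison reverses. The Platform team's tickets skew toward P0, which has a lower base rate.

No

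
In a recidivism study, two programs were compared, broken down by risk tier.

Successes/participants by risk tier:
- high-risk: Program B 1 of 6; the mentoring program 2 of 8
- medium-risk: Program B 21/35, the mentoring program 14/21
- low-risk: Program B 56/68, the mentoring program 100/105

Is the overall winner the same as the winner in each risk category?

Yes

High-risk: Program B 1/6 = 16.7%, the mentoring program 2/8 = 25.0% → the mentoring program
Medium-risk: Program B 21/35 = 60.0%, the mentoring program 14/21 = 66.7% → the mentoring program
Low-risk: Program B 56/68 = 82.4%, the mentoring program 100/105 = 95.2% → the mentoring program
Overall: Program B 78/109 = 71.6%, the mentoring program 116/134 = 86.6% → the mentoring program
The mentoring program wins overall and in every risk group — no reversal.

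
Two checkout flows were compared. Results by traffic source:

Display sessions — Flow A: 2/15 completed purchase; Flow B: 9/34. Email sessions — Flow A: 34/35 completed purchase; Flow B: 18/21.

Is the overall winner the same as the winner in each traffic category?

Display: Flow A 2/15 = 13.3%, Flow B 9/34 = 26.5% → Flow B
Email: Flow A 34/35 = 97.1%, Flow B 18/21 = 85.7% → Flow A
Overall: Flow A 36/50 = 72.0%, Flow B 27/55 = 49.1% → Flow A
Neither sweeps: Flow A wins 1 of 2 groups, Flow B wins 1. Flow A wins overall but not every group — no Simpson reversal.

No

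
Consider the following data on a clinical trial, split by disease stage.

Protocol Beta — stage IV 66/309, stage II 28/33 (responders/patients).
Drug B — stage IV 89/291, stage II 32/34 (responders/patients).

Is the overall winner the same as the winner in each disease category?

Stage IV: Protocol Beta 66/309 = 21.4%, Drug B 89/291 = 30.6% → Drug B
Stage II: Protocol Beta 28/33 = 84.8%, Drug B 32/34 = 94.1% → Drug B
Overall: Protocol Beta 94/342 = 27.5%, Drug B 121/325 = 37.2% → Drug B
Drug B wins overall and in every disease group — no reversal.

Yes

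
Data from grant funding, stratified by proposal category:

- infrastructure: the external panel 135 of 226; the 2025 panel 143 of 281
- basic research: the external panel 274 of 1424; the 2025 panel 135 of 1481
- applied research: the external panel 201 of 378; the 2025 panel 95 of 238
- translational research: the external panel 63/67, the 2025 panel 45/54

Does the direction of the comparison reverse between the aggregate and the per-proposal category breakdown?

Infrastructure: the external panel 135/226 = 59.7%, the 2025 panel 143/281 = 50.9% → the external panel
Basic research: the external panel 274/1424 = 19.2%, the 2025 panel 135/1481 = 9.1% → the external panel
Applied research: the external panel 201/378 = 53.2%, the 2025 panel 95/238 = 39.9% → the external panel
Translational research: the external panel 63/67 = 94.0%, the 2025 panel 45/54 = 83.3% → the external panel
Overall: the external panel 673/2095 = 32.1%, the 2025 panel 418/2054 = 20.4% → the external panel
The external panel wins overall and in every proposal group — no reversal.

No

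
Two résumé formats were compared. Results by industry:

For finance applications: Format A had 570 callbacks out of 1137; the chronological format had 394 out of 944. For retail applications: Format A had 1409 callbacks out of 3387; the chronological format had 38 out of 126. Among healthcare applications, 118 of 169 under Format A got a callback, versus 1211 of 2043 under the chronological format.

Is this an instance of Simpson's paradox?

Finance: Format A 570/1137 = 50.1%, the chronological format 394/944 = 41.7% → Format A
Retail: Format A 1409/3387 = 41.6%, the chronological format 38/126 = 30.2% → Format A
Healthcare: Format A 118/169 = 69.8%, the chronological format 1211/2043 = 59.3% → Format A
Overall: Format A 2097/4693 = 44.7%, the chronological format 1643/3113 = 52.8% → the chronological format
Format A wins each industry group but the chronological format wins overall — the comparison reverses. Format A's applications skew toward retail, which has a lower base rate.

Yes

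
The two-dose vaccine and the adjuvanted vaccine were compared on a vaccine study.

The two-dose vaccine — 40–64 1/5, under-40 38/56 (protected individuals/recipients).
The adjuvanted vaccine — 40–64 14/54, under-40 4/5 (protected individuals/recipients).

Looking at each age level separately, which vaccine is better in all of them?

40–64: the two-dose vaccine 1/5 = 20.0%, the adjuvanted vaccine 14/54 = 25.9% → the adjuvanted vaccine
Under-40: the two-dose vaccine 38/56 = 67.9%, the adjuvanted vaccine 4/5 = 80.0% → the adjuvanted vaccine
The adjuvanted vaccine has the higher rate in both groups.

the adjuvanted vaccine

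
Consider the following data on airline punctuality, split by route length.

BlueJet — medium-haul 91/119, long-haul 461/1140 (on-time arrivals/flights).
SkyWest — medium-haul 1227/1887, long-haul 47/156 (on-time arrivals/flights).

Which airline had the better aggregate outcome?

Medium-haul: BlueJet 91/119 = 76.5%, SkyWest 1227/1887 = 65.0% → BlueJet
Long-haul: BlueJet 461/1140 = 40.4%, SkyWest 47/156 = 30.1% → BlueJet
Overall: BlueJet 552/1259 = 43.8%, SkyWest 1274/2043 = 62.4% → SkyWest
(BlueJet wins every route group but SkyWest wins overall — BlueJet's flights skew toward the low-rate long-haul group.)

SkyWest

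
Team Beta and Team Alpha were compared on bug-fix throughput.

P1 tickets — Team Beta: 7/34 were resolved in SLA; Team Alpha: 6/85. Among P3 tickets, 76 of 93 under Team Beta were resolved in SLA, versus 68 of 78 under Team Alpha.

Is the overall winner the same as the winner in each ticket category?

No

P1: Team Beta 7/34 = 20.6%, Team Alpha 6/85 = 7.1% → Team Beta
P3: Team Beta 76/93 = 81.7%, Team Alpha 68/78 = 87.2% → Team Alpha
Overall: Team Beta 83/127 = 65.4%, Team Alpha 74/163 = 45.4% → Team Beta
Neither sweeps: Team Beta wins 1 of 2 groups, Team Alpha wins 1. Team Beta wins overall but not every group — no Simpson reversal.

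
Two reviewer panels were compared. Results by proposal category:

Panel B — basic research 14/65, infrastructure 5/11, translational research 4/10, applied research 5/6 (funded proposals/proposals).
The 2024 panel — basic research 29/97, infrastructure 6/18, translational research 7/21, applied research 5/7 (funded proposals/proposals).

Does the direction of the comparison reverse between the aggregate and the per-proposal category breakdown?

Basic research: Panel B 14/65 = 21.5%, the 2024 panel 29/97 = 29.9% → the 2024 panel
Infrastructure: Panel B 5/11 = 45.5%, the 2024 panel 6/18 = 33.3% → Panel B
Translational research: Panel B 4/10 = 40.0%, the 2024 panel 7/21 = 33.3% → Panel B
Applied research: Panel B 5/6 = 83.3%, the 2024 panel 5/7 = 71.4% → Panel B
Overall: Panel B 28/92 = 30.4%, the 2024 panel 47/143 = 32.9% → the 2024 panel
Neither sweeps: Panel B wins 3 of 4 groups, the 2024 panel wins 1. The 2024 panel wins overall but not every group — no Simpson reversal.

No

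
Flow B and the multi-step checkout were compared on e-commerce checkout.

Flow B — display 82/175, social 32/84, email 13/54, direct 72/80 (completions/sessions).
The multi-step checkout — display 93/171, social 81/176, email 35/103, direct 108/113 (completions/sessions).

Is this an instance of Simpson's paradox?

Display: Flow B 82/175 = 46.9%, the multi-step checkout 93/171 = 54.4% → the multi-step checkout
Social: Flow B 32/84 = 38.1%, the multi-step checkout 81/176 = 46.0% → the multi-step checkout
Email: Flow B 13/54 = 24.1%, the multi-step checkout 35/103 = 34.0% → the multi-step checkout
Direct: Flow B 72/80 = 90.0%, the multi-step checkout 108/113 = 95.6% → the multi-step checkout
Overall: Flow B 199/393 = 50.6%, the multi-step checkout 317/563 = 56.3% → the multi-step checkout
The multi-step checkout wins overall and in every traffic group — no reversal.

No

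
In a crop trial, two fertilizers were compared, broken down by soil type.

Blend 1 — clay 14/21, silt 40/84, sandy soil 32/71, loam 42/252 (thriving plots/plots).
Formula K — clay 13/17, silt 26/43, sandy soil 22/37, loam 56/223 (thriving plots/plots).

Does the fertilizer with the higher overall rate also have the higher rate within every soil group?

Clay: Blend 1 14/21 = 66.7%, Formula K 13/17 = 76.5% → Formula K
Silt: Blend 1 40/84 = 47.6%, Formula K 26/43 = 60.5% → Formula K
Sandy soil: Blend 1 32/71 = 45.1%, Formula K 22/37 = 59.5% → Formula K
Loam: Blend 1 42/252 = 16.7%, Formula K 56/223 = 25.1% → Formula K
Overall: Blend 1 128/428 = 29.9%, Formula K 117/320 = 36.6% → Formula K
Formula K wins overall and in every soil group — no reversal.

Yes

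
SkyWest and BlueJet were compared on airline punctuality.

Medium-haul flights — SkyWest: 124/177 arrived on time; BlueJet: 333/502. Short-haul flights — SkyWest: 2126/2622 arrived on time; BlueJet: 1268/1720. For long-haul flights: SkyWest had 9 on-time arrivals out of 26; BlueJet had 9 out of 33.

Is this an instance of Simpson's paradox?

No

Medium-haul: SkyWest 124/177 = 70.1%, BlueJet 333/502 = 66.3% → SkyWest
Short-haul: SkyWest 2126/2622 = 81.1%, BlueJet 1268/1720 = 73.7% → SkyWest
Long-haul: SkyWest 9/26 = 34.6%, BlueJet 9/33 = 27.3% → SkyWest
Overall: SkyWest 2259/2825 = 80.0%, BlueJet 1610/2255 = 71.4% → SkyWest
SkyWest wins overall and in every route group — no reversal.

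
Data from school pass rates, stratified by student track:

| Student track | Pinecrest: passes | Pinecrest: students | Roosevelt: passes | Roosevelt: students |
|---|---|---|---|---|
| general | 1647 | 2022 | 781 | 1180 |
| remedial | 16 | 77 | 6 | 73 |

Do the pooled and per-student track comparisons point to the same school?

Yes

General: Pinecrest 1647/2022 = 81.5%, Roosevelt 781/1180 = 66.2% → Pinecrest
Remedial: Pinecrest 16/77 = 20.8%, Roosevelt 6/73 = 8.2% → Pinecrest
Overall: Pinecrest 1663/2099 = 79.2%, Roosevelt 787/1253 = 62.8% → Pinecrest
Pinecrest wins overall and in every student group — no reversal.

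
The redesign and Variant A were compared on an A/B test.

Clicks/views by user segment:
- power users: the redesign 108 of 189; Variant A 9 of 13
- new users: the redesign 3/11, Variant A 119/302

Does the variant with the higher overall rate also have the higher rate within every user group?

Power users: the redesign 108/189 = 57.1%, Variant A 9/13 = 69.2% → Variant A
New users: the redesign 3/11 = 27.3%, Variant A 119/302 = 39.4% → Variant A
Overall: the redesign 111/200 = 55.5%, Variant A 128/315 = 40.6% → the redesign
Variant A wins each user group but the redesign wins overall — the comparison reverses. Variant A's views skew toward new users, which has a lower base rate.

No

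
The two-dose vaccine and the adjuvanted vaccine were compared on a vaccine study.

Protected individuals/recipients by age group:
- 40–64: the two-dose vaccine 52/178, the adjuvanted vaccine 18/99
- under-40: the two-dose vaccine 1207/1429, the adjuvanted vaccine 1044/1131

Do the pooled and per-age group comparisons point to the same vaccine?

No

40–64: the two-dose vaccine 52/178 = 29.2%, the adjuvanted vaccine 18/99 = 18.2% → the two-dose vaccine
Under-40: the two-dose vaccine 1207/1429 = 84.5%, the adjuvanted vaccine 1044/1131 = 92.3% → the adjuvanted vaccine
Overall: the two-dose vaccine 1259/1607 = 78.3%, the adjuvanted vaccine 1062/1230 = 86.3% → the adjuvanted vaccine
Neither sweeps: the two-dose vaccine wins 1 of 2 groups, the adjuvanted vaccine wins 1. The adjuvanted vaccine wins overall but not every group — no Simpson reversal.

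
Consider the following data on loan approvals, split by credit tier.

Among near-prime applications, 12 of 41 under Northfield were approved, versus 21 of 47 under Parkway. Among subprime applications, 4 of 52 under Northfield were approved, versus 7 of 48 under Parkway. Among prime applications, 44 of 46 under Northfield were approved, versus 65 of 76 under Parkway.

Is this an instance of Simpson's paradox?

No

Near-prime: Northfield 12/41 = 29.3%, Parkway 21/47 = 44.7% → Parkway
Subprime: Northfield 4/52 = 7.7%, Parkway 7/48 = 14.6% → Parkway
Prime: Northfield 44/46 = 95.7%, Parkway 65/76 = 85.5% → Northfield
Overall: Northfield 60/139 = 43.2%, Parkway 93/171 = 54.4% → Parkway
Neither sweeps: Northfield wins 1 of 3 groups, Parkway wins 2. Parkway wins overall but not every group — no Simpson reversal.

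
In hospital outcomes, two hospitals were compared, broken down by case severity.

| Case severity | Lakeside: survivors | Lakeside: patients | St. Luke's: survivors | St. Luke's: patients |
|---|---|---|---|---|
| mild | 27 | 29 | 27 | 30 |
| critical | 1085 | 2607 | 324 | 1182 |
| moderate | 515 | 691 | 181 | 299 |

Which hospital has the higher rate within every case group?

Mild: Lakeside 27/29 = 93.1%, St. Luke's 27/30 = 90.0% → Lakeside
Critical: Lakeside 1085/2607 = 41.6%, St. Luke's 324/1182 = 27.4% → Lakeside
Moderate: Lakeside 515/691 = 74.5%, St. Luke's 181/299 = 60.5% → Lakeside
Lakeside has the higher rate in all 3 groups.

Lakeside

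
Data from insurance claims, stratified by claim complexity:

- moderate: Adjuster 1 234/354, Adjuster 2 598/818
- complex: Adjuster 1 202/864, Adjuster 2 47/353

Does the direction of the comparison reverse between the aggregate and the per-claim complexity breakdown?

No

Moderate: Adjuster 1 234/354 = 66.1%, Adjuster 2 598/818 = 73.1% → Adjuster 2
Complex: Adjuster 1 202/864 = 23.4%, Adjuster 2 47/353 = 13.3% → Adjuster 1
Overall: Adjuster 1 436/1218 = 35.8%, Adjuster 2 645/1171 = 55.1% → Adjuster 2
Neither sweeps: Adjuster 1 wins 1 of 2 groups, Adjuster 2 wins 1. Adjuster 2 wins overall but not every group — no Simpson reversal.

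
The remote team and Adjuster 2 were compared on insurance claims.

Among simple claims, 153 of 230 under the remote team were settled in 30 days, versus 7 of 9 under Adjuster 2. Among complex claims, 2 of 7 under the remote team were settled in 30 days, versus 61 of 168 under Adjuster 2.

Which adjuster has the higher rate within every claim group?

Adjuster 2

Simple: the remote team 153/230 = 66.5%, Adjuster 2 7/9 = 77.8% → Adjuster 2
Complex: the remote team 2/7 = 28.6%, Adjuster 2 61/168 = 36.3% → Adjuster 2
Adjuster 2 has the higher rate in both groups.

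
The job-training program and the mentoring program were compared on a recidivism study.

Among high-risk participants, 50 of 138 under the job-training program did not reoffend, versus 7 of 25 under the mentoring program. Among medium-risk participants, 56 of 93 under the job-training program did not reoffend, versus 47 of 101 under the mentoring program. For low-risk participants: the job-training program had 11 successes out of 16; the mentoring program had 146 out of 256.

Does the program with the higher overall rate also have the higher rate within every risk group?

No

High-risk: the job-training program 50/138 = 36.2%, the mentoring program 7/25 = 28.0% → the job-training program
Medium-risk: the job-training program 56/93 = 60.2%, the mentoring program 47/101 = 46.5% → the job-training program
Low-risk: the job-training program 11/16 = 68.8%, the mentoring program 146/256 = 57.0% → the job-training program
Overall: the job-training program 117/247 = 47.4%, the mentoring program 200/382 = 52.4% → the mentoring program
The job-training program wins each risk group but the mentoring program wins overall — the comparison reverses. The job-training program's participants skew toward high-risk, which has a lower base rate.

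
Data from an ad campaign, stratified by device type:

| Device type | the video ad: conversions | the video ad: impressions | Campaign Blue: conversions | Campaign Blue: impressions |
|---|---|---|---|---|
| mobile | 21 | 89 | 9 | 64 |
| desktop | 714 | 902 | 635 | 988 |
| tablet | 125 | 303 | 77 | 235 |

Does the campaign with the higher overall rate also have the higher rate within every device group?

Mobile: the video ad 21/89 = 23.6%, Campaign Blue 9/64 = 14.1% → the video ad
Desktop: the video ad 714/902 = 79.2%, Campaign Blue 635/988 = 64.3% → the video ad
Tablet: the video ad 125/303 = 41.3%, Campaign Blue 77/235 = 32.8% → the video ad
Overall: the video ad 860/1294 = 66.5%, Campaign Blue 721/1287 = 56.0% → the video ad
The video ad wins overall and in every device group — no reversal.

Yes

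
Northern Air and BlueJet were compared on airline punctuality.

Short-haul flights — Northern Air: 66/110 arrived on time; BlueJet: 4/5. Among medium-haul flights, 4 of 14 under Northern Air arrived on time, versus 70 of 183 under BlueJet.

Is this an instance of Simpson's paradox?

Short-haul: Northern Air 66/110 = 60.0%, BlueJet 4/5 = 80.0% → BlueJet
Medium-haul: Northern Air 4/14 = 28.6%, BlueJet 70/183 = 38.3% → BlueJet
Overall: Northern Air 70/124 = 56.5%, BlueJet 74/188 = 39.4% → Northern Air
BlueJet wins each route group but Northern Air wins overall — the comparison reverses. BlueJet's flights skew toward medium-haul, which has a lower base rate.

Yes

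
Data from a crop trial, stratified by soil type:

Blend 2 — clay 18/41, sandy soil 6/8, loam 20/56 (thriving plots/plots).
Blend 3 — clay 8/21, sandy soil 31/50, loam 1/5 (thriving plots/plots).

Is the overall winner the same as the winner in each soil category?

Clay: Blend 2 18/41 = 43.9%, Blend 3 8/21 = 38.1% → Blend 2
Sandy soil: Blend 2 6/8 = 75.0%, Blend 3 31/50 = 62.0% → Blend 2
Loam: Blend 2 20/56 = 35.7%, Blend 3 1/5 = 20.0% → Blend 2
Overall: Blend 2 44/105 = 41.9%, Blend 3 40/76 = 52.6% → Blend 3
Blend 2 wins each soil group but Blend 3 wins overall — the comparison reverses. Blend 2's plots skew toward loam, which has a lower base rate.

No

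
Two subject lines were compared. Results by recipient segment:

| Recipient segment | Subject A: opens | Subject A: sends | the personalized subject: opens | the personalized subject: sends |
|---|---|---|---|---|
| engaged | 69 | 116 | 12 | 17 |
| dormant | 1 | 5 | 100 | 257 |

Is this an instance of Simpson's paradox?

Yes

Engaged: Subject A 69/116 = 59.5%, the personalized subject 12/17 = 70.6% → the personalized subject
Dormant: Subject A 1/5 = 20.0%, the personalized subject 100/257 = 38.9% → the personalized subject
Overall: Subject A 70/121 = 57.9%, the personalized subject 112/274 = 40.9% → Subject A
The personalized subject wins each recipient group but Subject A wins overall — the comparison reverses. The personalized subject's sends skew toward dormant, which has a lower base rate.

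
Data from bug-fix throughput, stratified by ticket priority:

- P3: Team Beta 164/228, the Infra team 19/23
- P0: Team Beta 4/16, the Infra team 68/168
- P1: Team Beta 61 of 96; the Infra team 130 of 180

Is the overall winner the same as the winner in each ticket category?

P3: Team Beta 164/228 = 71.9%, the Infra team 19/23 = 82.6% → the Infra team
P0: Team Beta 4/16 = 25.0%, the Infra team 68/168 = 40.5% → the Infra team
P1: Team Beta 61/96 = 63.5%, the Infra team 130/180 = 72.2% → the Infra team
Overall: Team Beta 229/340 = 67.4%, the Infra team 217/371 = 58.5% → Team Beta
The Infra team wins each ticket group but Team Beta wins overall — the comparison reverses. The Infra team's tickets skew toward P0, which has a lower base rate.

No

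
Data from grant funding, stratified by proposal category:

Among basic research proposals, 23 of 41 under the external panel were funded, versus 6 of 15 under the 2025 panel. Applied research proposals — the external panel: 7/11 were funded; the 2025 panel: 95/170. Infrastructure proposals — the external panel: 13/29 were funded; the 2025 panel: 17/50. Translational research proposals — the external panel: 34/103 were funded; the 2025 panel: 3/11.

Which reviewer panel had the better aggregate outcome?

Basic research: the external panel 23/41 = 56.1%, the 2025 panel 6/15 = 40.0% → the external panel
Applied research: the external panel 7/11 = 63.6%, the 2025 panel 95/170 = 55.9% → the external panel
Infrastructure: the external panel 13/29 = 44.8%, the 2025 panel 17/50 = 34.0% → the external panel
Translational research: the external panel 34/103 = 33.0%, the 2025 panel 3/11 = 27.3% → the external panel
Overall: the external panel 77/184 = 41.8%, the 2025 panel 121/246 = 49.2% → the 2025 panel
(The external panel wins every proposal group but the 2025 panel wins overall — the external panel's proposals skew toward the low-rate translational research group.)

the 2025 panel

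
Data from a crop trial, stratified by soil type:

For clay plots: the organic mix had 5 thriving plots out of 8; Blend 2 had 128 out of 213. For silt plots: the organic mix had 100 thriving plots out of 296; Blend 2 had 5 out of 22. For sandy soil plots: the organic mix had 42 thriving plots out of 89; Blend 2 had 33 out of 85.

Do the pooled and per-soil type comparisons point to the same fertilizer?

Clay: the organic mix 5/8 = 62.5%, Blend 2 128/213 = 60.1% → the organic mix
Silt: the organic mix 100/296 = 33.8%, Blend 2 5/22 = 22.7% → the organic mix
Sandy soil: the organic mix 42/89 = 47.2%, Blend 2 33/85 = 38.8% → the organic mix
Overall: the organic mix 147/393 = 37.4%, Blend 2 166/320 = 51.9% → Blend 2
The organic mix wins each soil group but Blend 2 wins overall — the comparison reverses. The organic mix's plots skew toward silt, which has a lower base rate.

No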